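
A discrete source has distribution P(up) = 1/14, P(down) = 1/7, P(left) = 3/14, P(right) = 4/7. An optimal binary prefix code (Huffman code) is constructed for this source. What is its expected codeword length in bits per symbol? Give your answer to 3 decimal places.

1.643 bits/symbol

Repeatedly combine the two least-probable nodes; the expected code length is the sum of the merged weights.
merge 1/14 + 1/7 → 3/14
merge 3/14 + 3/14 → 3/7
merge 3/7 + 4/7 → 1
L = 3/14 + 3/7 + 1 = 23/14 ≈ 1.643 bits/symbol.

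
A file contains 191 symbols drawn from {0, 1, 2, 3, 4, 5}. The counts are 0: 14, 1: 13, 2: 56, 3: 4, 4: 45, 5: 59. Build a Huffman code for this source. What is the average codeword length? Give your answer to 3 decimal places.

2.251 bits/symbol

Probabilities are the counts divided by 191.
Repeatedly combine the two least-probable nodes; the expected code length is the sum of the merged weights.
merge 4/191 + 13/191 → 17/191
merge 14/191 + 17/191 → 31/191
merge 31/191 + 45/191 → 76/191
merge 56/191 + 59/191 → 115/191
merge 76/191 + 115/191 → 1
L = 17/191 + 31/191 + 76/191 + 115/191 + 1 = 430/191 ≈ 2.251 bits/symbol.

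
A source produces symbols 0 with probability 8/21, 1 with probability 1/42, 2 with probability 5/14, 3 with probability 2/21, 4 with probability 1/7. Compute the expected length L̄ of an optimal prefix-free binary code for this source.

2 bits/symbol

Repeatedly combine the two least-probable nodes; the expected code length is the sum of the merged weights.
merge 1/42 + 2/21 → 5/42
merge 5/42 + 1/7 → 11/42
merge 11/42 + 5/14 → 13/21
merge 8/21 + 13/21 → 1
L = 5/42 + 11/42 + 13/21 + 1 = 2 bits/symbol.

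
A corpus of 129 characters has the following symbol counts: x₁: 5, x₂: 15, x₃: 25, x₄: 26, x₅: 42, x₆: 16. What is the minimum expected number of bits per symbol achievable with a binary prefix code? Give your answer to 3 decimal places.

Probabilities are the counts divided by 129.
Repeatedly combine the two least-probable nodes; the expected code length is the sum of the merged weights.
merge 5/129 + 5/43 → 20/129
merge 16/129 + 20/129 → 12/43
merge 25/129 + 26/129 → 17/43
merge 12/43 + 14/43 → 26/43
merge 17/43 + 26/43 → 1
L = 20/129 + 12/43 + 17/43 + 26/43 + 1 = 314/129 ≈ 2.434 bits/symbol.

2.434 bits/symbol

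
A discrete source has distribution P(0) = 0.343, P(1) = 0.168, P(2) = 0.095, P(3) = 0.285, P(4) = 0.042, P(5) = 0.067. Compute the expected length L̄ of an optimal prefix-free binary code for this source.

Repeatedly combine the two least-probable nodes; the expected code length is the sum of the merged weights.
merge 21/500 + 67/1000 → 109/1000
merge 19/200 + 109/1000 → 51/250
merge 21/125 + 51/250 → 93/250
merge 57/200 + 343/1000 → 157/250
merge 93/250 + 157/250 → 1
L = 109/1000 + 51/250 + 93/250 + 157/250 + 1 = 2313/1000 = 2.313 bits/symbol.

2.313 bits/symbol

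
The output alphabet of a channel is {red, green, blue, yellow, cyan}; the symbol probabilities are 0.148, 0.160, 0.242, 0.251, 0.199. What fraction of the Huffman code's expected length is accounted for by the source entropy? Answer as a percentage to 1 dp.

99.2%

Entropy H = −Σ p log₂ p ≈ 2.2904 bits.
Huffman merges: 37/250+4/25→77/250; 199/1000+121/500→441/1000; 251/1000+77/250→559/1000; 441/1000+559/1000→1. L = 577/250 ≈ 2.3080.
Efficiency = H/L = 2.2904/2.3080 = 99.2%.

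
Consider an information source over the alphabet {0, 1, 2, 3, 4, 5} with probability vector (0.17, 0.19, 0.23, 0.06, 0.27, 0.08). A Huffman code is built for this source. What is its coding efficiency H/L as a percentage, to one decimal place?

98.9%

Entropy H = −Σ p log₂ p ≈ 2.4225 bits.
Huffman merges: 3/50+2/25→7/50; 7/50+17/100→31/100; 19/100+23/100→21/50; 27/100+31/100→29/50; 21/50+29/50→1. L = 49/20 ≈ 2.4500.
Efficiency = H/L = 2.4225/2.4500 = 98.9%.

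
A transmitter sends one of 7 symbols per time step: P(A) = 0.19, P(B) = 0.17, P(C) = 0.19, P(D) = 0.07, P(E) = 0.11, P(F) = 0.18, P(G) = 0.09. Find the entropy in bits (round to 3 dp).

H = −Σ pᵢ log₂ pᵢ.
−0.19·log₂(0.19) = 0.4552
−0.17·log₂(0.17) = 0.4346
−0.19·log₂(0.19) = 0.4552
−0.07·log₂(0.07) = 0.2686
−0.11·log₂(0.11) = 0.3503
−0.18·log₂(0.18) = 0.4453
−0.09·log₂(0.09) = 0.3127
Sum ≈ 2.7218 → 2.722 bits.

2.722 bits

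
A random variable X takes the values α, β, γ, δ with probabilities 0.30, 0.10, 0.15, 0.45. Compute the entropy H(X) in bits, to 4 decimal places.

H = −Σ pᵢ log₂ pᵢ.
−0.30·log₂(0.30) = 0.5211
−0.10·log₂(0.10) = 0.3322
−0.15·log₂(0.15) = 0.4105
−0.45·log₂(0.45) = 0.5184
Sum ≈ 1.7822 → 1.7822 bits.

1.7822 bits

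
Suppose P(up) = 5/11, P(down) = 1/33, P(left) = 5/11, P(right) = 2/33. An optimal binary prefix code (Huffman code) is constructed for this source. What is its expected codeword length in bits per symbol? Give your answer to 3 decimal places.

1.636 bits/symbol

Repeatedly combine the two least-probable nodes; the expected code length is the sum of the merged weights.
merge 1/33 + 2/33 → 1/11
merge 1/11 + 5/11 → 6/11
merge 5/11 + 6/11 → 1
L = 1/11 + 6/11 + 1 = 18/11 ≈ 1.636 bits/symbol.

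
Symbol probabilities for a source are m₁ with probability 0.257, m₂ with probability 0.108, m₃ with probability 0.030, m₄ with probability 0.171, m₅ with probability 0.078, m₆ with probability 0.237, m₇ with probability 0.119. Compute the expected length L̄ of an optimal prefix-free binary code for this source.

Repeatedly combine the two least-probable nodes; the expected code length is the sum of the merged weights.
merge 3/100 + 39/500 → 27/250
merge 27/250 + 27/250 → 27/125
merge 119/1000 + 171/1000 → 29/100
merge 27/125 + 237/1000 → 453/1000
merge 257/1000 + 29/100 → 547/1000
merge 453/1000 + 547/1000 → 1
L = 27/250 + 27/125 + 29/100 + 453/1000 + 547/1000 + 1 = 1307/500 = 2.614 bits/symbol.

2.614 bits/symbol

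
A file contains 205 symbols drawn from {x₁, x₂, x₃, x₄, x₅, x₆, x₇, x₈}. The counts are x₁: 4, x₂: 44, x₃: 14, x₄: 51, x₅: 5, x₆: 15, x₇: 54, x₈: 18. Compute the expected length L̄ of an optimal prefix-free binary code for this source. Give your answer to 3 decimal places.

Probabilities are the counts divided by 205.
Repeatedly combine the two least-probable nodes; the expected code length is the sum of the merged weights.
merge 4/205 + 1/41 → 9/205
merge 9/205 + 14/205 → 23/205
merge 3/41 + 18/205 → 33/205
merge 23/205 + 33/205 → 56/205
merge 44/205 + 51/205 → 19/41
merge 54/205 + 56/205 → 22/41
merge 19/41 + 22/41 → 1
L = 9/205 + 23/205 + 33/205 + 56/205 + 19/41 + 22/41 + 1 = 531/205 ≈ 2.590 bits/symbol.

2.590 bits/symbol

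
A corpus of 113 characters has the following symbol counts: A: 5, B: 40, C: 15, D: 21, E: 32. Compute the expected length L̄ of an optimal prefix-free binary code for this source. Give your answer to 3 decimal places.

2.177 bits/symbol

Probabilities are the counts divided by 113.
Repeatedly combine the two least-probable nodes; the expected code length is the sum of the merged weights.
merge 5/113 + 15/113 → 20/113
merge 20/113 + 21/113 → 41/113
merge 32/113 + 40/113 → 72/113
merge 41/113 + 72/113 → 1
L = 20/113 + 41/113 + 72/113 + 1 = 246/113 ≈ 2.177 bits/symbol.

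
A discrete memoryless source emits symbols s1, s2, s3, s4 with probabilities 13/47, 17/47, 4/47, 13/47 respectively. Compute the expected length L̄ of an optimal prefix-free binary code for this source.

2 bits/symbol

Repeatedly combine the two least-probable nodes; the expected code length is the sum of the merged weights.
merge 4/47 + 13/47 → 17/47
merge 13/47 + 17/47 → 30/47
merge 17/47 + 30/47 → 1
L = 17/47 + 30/47 + 1 = 2 bits/symbol.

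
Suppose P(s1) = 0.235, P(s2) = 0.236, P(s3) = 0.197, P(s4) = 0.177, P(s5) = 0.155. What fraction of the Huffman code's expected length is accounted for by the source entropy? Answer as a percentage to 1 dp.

Entropy H = −Σ p log₂ p ≈ 2.3034 bits.
Huffman merges: 31/200+177/1000→83/250; 197/1000+47/200→54/125; 59/250+83/250→71/125; 54/125+71/125→1. L = 583/250 ≈ 2.3320.
Efficiency = H/L = 2.3034/2.3320 = 98.8%.

98.8%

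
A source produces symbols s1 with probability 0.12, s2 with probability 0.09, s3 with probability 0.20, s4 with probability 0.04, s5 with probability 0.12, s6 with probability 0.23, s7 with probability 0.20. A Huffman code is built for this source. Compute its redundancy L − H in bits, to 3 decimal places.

0.051 bits

Entropy H = −Σ p log₂ p ≈ 2.6490 bits.
Huffman merges: 1/25+9/100→13/100; 3/25+3/25→6/25; 13/100+1/5→33/100; 1/5+23/100→43/100; 6/25+33/100→57/100; 43/100+57/100→1. L = 27/10 ≈ 2.7000.
L − H = 2.7000 − 2.6490 = 0.051 bits.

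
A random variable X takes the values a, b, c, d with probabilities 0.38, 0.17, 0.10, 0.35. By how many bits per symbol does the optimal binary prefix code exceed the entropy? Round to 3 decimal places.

0.063 bits

Entropy H = −Σ p log₂ p ≈ 1.8273 bits.
Huffman merges: 1/10+17/100→27/100; 27/100+7/20→31/50; 19/50+31/50→1. L = 189/100 ≈ 1.8900.
L − H = 1.8900 − 1.8273 = 0.063 bits.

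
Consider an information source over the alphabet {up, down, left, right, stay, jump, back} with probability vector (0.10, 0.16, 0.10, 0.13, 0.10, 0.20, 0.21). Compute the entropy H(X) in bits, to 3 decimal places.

2.739 bits

H = −Σ pᵢ log₂ pᵢ.
−0.10·log₂(0.10) = 0.3322
−0.16·log₂(0.16) = 0.4230
−0.10·log₂(0.10) = 0.3322
−0.13·log₂(0.13) = 0.3826
−0.10·log₂(0.10) = 0.3322
−0.20·log₂(0.20) = 0.4644
−0.21·log₂(0.21) = 0.4728
Sum ≈ 2.7394 → 2.739 bits.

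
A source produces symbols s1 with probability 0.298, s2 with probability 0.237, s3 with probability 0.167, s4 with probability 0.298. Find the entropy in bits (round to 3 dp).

1.964 bits

H = −Σ pᵢ log₂ pᵢ.
−0.298·log₂(0.298) = 0.5205
−0.237·log₂(0.237) = 0.4923
−0.167·log₂(0.167) = 0.4312
−0.298·log₂(0.298) = 0.5205
Sum ≈ 1.9644 → 1.964 bits.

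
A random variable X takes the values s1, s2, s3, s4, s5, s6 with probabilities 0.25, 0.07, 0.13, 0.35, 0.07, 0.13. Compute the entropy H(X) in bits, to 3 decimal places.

2.332 bits

H = −Σ pᵢ log₂ pᵢ.
−0.25·log₂(0.25) = 0.5000
−0.07·log₂(0.07) = 0.2686
−0.13·log₂(0.13) = 0.3826
−0.35·log₂(0.35) = 0.5301
−0.07·log₂(0.07) = 0.2686
−0.13·log₂(0.13) = 0.3826
Sum ≈ 2.3325 → 2.332 bits.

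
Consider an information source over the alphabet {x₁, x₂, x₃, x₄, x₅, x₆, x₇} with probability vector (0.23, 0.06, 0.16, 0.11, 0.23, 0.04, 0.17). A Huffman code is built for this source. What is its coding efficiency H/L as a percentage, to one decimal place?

Entropy H = −Σ p log₂ p ≈ 2.6125 bits.
Huffman merges: 1/25+3/50→1/10; 1/10+11/100→21/100; 4/25+17/100→33/100; 21/100+23/100→11/25; 23/100+33/100→14/25; 11/25+14/25→1. L = 66/25 ≈ 2.6400.
Efficiency = H/L = 2.6125/2.6400 = 99.0%.

99.0%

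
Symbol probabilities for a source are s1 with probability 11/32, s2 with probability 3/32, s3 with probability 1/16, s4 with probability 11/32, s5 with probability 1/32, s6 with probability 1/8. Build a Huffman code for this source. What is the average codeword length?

Repeatedly combine the two least-probable nodes; the expected code length is the sum of the merged weights.
merge 1/32 + 1/16 → 3/32
merge 3/32 + 3/32 → 3/16
merge 1/8 + 3/16 → 5/16
merge 5/16 + 11/32 → 21/32
merge 11/32 + 21/32 → 1
L = 3/32 + 3/16 + 5/16 + 21/32 + 1 = 9/4 = 2.25 bits/symbol.

2.25 bits/symbol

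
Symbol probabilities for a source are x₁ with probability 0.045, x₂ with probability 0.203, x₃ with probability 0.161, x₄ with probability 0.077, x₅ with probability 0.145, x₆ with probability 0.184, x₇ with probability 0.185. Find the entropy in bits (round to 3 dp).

2.681 bits

H = −Σ pᵢ log₂ pᵢ.
−0.045·log₂(0.045) = 0.2013
−0.203·log₂(0.203) = 0.4670
−0.161·log₂(0.161) = 0.4242
−0.077·log₂(0.077) = 0.2848
−0.145·log₂(0.145) = 0.4040
−0.184·log₂(0.184) = 0.4494
−0.185·log₂(0.185) = 0.4504
Sum ≈ 2.6810 → 2.681 bits.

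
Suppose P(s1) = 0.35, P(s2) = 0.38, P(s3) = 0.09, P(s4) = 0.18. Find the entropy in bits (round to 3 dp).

1.819 bits

H = −Σ pᵢ log₂ pᵢ.
−0.35·log₂(0.35) = 0.5301
−0.38·log₂(0.38) = 0.5305
−0.09·log₂(0.09) = 0.3127
−0.18·log₂(0.18) = 0.4453
Sum ≈ 1.8185 → 1.819 bits.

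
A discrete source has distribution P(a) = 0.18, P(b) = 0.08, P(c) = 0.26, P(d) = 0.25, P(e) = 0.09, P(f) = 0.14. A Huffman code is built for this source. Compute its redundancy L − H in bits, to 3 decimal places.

Entropy H = −Σ p log₂ p ≈ 2.4519 bits.
Huffman merges: 2/25+9/100→17/100; 7/50+17/100→31/100; 9/50+1/4→43/100; 13/50+31/100→57/100; 43/100+57/100→1. L = 62/25 ≈ 2.4800.
L − H = 2.4800 − 2.4519 = 0.028 bits.

0.028 bits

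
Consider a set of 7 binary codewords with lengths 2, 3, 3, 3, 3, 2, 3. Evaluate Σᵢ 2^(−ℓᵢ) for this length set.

With common denominator 2^3 = 8: Σ 2^(−ℓᵢ) = 2/8 + 1/8 + 1/8 + 1/8 + 1/8 + 2/8 + 1/8 = 9/8 = 1.125.

1.125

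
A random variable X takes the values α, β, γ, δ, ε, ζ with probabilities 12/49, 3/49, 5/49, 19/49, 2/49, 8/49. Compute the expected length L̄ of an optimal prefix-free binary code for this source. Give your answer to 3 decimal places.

2.286 bits/symbol

Repeatedly combine the two least-probable nodes; the expected code length is the sum of the merged weights.
merge 2/49 + 3/49 → 5/49
merge 5/49 + 5/49 → 10/49
merge 8/49 + 10/49 → 18/49
merge 12/49 + 18/49 → 30/49
merge 19/49 + 30/49 → 1
L = 5/49 + 10/49 + 18/49 + 30/49 + 1 = 16/7 ≈ 2.286 bits/symbol.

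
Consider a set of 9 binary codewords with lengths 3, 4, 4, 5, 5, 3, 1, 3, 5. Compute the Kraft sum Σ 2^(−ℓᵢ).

With common denominator 2^5 = 32: Σ 2^(−ℓᵢ) = 4/32 + 2/32 + 2/32 + 1/32 + 1/32 + 4/32 + 16/32 + 4/32 + 1/32 = 35/32 = 1.09375.

1.09375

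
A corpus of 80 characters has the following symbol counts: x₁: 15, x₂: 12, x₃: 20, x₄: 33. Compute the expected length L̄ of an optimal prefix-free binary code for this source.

Probabilities are the counts divided by 80.
Repeatedly combine the two least-probable nodes; the expected code length is the sum of the merged weights.
merge 3/20 + 3/16 → 27/80
merge 1/4 + 27/80 → 47/80
merge 33/80 + 47/80 → 1
L = 27/80 + 47/80 + 1 = 77/40 = 1.925 bits/symbol.

1.925 bits/symbol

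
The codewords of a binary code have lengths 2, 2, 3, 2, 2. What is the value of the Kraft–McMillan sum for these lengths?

1.125

With common denominator 2^3 = 8: Σ 2^(−ℓᵢ) = 2/8 + 2/8 + 1/8 + 2/8 + 2/8 = 9/8 = 1.125.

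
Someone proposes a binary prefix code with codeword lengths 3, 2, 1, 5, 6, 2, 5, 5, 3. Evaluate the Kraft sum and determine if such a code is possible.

1.359375; no

With common denominator 2^6 = 64: Σ 2^(−ℓᵢ) = 8/64 + 16/64 + 32/64 + 2/64 + 1/64 + 16/64 + 2/64 + 2/64 + 8/64 = 87/64 = 1.359375.
Kraft's inequality requires Σ ≤ 1; here Σ = 1.359375 > 1, so no such prefix code exists.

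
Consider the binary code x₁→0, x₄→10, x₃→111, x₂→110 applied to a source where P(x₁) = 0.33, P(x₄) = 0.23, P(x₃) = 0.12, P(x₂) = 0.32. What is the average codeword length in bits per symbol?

2.11 bits/symbol

L̄ = Σ pᵢ·ℓᵢ = 0.33·1 + 0.23·2 + 0.12·3 + 0.32·3 = 2.11 bits/symbol.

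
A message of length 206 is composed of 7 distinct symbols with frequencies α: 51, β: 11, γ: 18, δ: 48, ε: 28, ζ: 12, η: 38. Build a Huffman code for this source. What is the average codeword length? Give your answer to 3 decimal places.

2.631 bits/symbol

Probabilities are the counts divided by 206.
Repeatedly combine the two least-probable nodes; the expected code length is the sum of the merged weights.
merge 11/206 + 6/103 → 23/206
merge 9/103 + 23/206 → 41/206
merge 14/103 + 19/103 → 33/103
merge 41/206 + 24/103 → 89/206
merge 51/206 + 33/103 → 117/206
merge 89/206 + 117/206 → 1
L = 23/206 + 41/206 + 33/103 + 89/206 + 117/206 + 1 = 271/103 ≈ 2.631 bits/symbol.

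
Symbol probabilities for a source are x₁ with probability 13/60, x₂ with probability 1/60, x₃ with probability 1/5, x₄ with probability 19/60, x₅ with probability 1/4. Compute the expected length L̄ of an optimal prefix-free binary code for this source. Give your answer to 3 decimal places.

2.217 bits/symbol

Repeatedly combine the two least-probable nodes; the expected code length is the sum of the merged weights.
merge 1/60 + 1/5 → 13/60
merge 13/60 + 13/60 → 13/30
merge 1/4 + 19/60 → 17/30
merge 13/30 + 17/30 → 1
L = 13/60 + 13/30 + 17/30 + 1 = 133/60 ≈ 2.217 bits/symbol.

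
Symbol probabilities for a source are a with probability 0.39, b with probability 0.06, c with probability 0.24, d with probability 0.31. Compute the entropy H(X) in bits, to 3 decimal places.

H = −Σ pᵢ log₂ pᵢ.
−0.39·log₂(0.39) = 0.5298
−0.06·log₂(0.06) = 0.2435
−0.24·log₂(0.24) = 0.4941
−0.31·log₂(0.31) = 0.5238
Sum ≈ 1.7913 → 1.791 bits.

1.791 bits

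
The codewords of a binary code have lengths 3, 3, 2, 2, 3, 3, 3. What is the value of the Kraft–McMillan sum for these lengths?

With common denominator 2^3 = 8: Σ 2^(−ℓᵢ) = 1/8 + 1/8 + 2/8 + 2/8 + 1/8 + 1/8 + 1/8 = 9/8 = 1.125.

1.125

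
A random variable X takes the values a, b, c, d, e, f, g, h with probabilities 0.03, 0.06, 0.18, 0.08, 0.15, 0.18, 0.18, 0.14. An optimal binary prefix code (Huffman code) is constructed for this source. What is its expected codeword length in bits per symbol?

Repeatedly combine the two least-probable nodes; the expected code length is the sum of the merged weights.
merge 3/100 + 3/50 → 9/100
merge 2/25 + 9/100 → 17/100
merge 7/50 + 3/20 → 29/100
merge 17/100 + 9/50 → 7/20
merge 9/50 + 9/50 → 9/25
merge 29/100 + 7/20 → 16/25
merge 9/25 + 16/25 → 1
L = 9/100 + 17/100 + 29/100 + 7/20 + 9/25 + 16/25 + 1 = 29/10 = 2.9 bits/symbol.

2.9 bits/symbol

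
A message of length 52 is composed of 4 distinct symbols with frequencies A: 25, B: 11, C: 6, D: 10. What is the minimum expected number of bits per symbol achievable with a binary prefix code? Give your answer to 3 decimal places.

Probabilities are the counts divided by 52.
Repeatedly combine the two least-probable nodes; the expected code length is the sum of the merged weights.
merge 3/26 + 5/26 → 4/13
merge 11/52 + 4/13 → 27/52
merge 25/52 + 27/52 → 1
L = 4/13 + 27/52 + 1 = 95/52 ≈ 1.827 bits/symbol.

1.827 bits/symbol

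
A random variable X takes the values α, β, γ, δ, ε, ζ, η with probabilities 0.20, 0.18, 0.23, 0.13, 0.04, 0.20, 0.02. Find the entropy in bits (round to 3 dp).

H = −Σ pᵢ log₂ pᵢ.
−0.20·log₂(0.20) = 0.4644
−0.18·log₂(0.18) = 0.4453
−0.23·log₂(0.23) = 0.4877
−0.13·log₂(0.13) = 0.3826
−0.04·log₂(0.04) = 0.1858
−0.20·log₂(0.20) = 0.4644
−0.02·log₂(0.02) = 0.1129
Sum ≈ 2.5430 → 2.543 bits.

2.543 bits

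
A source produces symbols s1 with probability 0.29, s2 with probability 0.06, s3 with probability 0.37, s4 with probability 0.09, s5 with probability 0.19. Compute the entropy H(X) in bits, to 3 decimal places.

2.060 bits

H = −Σ pᵢ log₂ pᵢ.
−0.29·log₂(0.29) = 0.5179
−0.06·log₂(0.06) = 0.2435
−0.37·log₂(0.37) = 0.5307
−0.09·log₂(0.09) = 0.3127
−0.19·log₂(0.19) = 0.4552
Sum ≈ 2.0600 → 2.060 bits.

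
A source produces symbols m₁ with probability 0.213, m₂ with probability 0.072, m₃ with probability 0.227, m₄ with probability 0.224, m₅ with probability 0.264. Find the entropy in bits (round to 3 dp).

2.225 bits

H = −Σ pᵢ log₂ pᵢ.
−0.213·log₂(0.213) = 0.4752
−0.072·log₂(0.072) = 0.2733
−0.227·log₂(0.227) = 0.4856
−0.224·log₂(0.224) = 0.4835
−0.264·log₂(0.264) = 0.5072
Sum ≈ 2.2249 → 2.225 bits.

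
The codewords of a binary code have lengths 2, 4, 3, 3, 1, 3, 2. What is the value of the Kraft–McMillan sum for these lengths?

With common denominator 2^4 = 16: Σ 2^(−ℓᵢ) = 4/16 + 1/16 + 2/16 + 2/16 + 8/16 + 2/16 + 4/16 = 23/16 = 1.4375.

1.4375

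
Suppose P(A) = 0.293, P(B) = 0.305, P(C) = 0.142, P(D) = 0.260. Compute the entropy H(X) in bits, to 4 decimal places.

H = −Σ pᵢ log₂ pᵢ.
−0.293·log₂(0.293) = 0.5189
−0.305·log₂(0.305) = 0.5225
−0.142·log₂(0.142) = 0.3999
−0.260·log₂(0.260) = 0.5053
Sum ≈ 1.9466 → 1.9466 bits.

1.9466 bits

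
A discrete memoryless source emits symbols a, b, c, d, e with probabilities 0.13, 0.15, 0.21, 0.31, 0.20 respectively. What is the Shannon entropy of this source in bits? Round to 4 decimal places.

H = −Σ pᵢ log₂ pᵢ.
−0.13·log₂(0.13) = 0.3826
−0.15·log₂(0.15) = 0.4105
−0.21·log₂(0.21) = 0.4728
−0.31·log₂(0.31) = 0.5238
−0.20·log₂(0.20) = 0.4644
Sum ≈ 2.2542 → 2.2542 bits.

2.2542 bits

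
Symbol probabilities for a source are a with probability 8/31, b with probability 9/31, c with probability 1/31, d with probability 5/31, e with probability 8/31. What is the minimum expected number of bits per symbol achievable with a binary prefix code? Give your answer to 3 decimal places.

2.194 bits/symbol

Repeatedly combine the two least-probable nodes; the expected code length is the sum of the merged weights.
merge 1/31 + 5/31 → 6/31
merge 6/31 + 8/31 → 14/31
merge 8/31 + 9/31 → 17/31
merge 14/31 + 17/31 → 1
L = 6/31 + 14/31 + 17/31 + 1 = 68/31 ≈ 2.194 bits/symbol.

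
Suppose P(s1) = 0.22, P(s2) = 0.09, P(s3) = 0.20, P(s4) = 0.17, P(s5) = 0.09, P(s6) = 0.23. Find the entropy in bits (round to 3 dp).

H = −Σ pᵢ log₂ pᵢ.
−0.22·log₂(0.22) = 0.4806
−0.09·log₂(0.09) = 0.3127
−0.20·log₂(0.20) = 0.4644
−0.17·log₂(0.17) = 0.4346
−0.09·log₂(0.09) = 0.3127
−0.23·log₂(0.23) = 0.4877
Sum ≈ 2.4925 → 2.493 bits.

2.493 bits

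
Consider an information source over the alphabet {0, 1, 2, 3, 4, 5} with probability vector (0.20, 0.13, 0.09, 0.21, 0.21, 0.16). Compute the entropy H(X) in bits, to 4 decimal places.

2.5283 bits

H = −Σ pᵢ log₂ pᵢ.
−0.20·log₂(0.20) = 0.4644
−0.13·log₂(0.13) = 0.3826
−0.09·log₂(0.09) = 0.3127
−0.21·log₂(0.21) = 0.4728
−0.21·log₂(0.21) = 0.4728
−0.16·log₂(0.16) = 0.4230
Sum ≈ 2.5283 → 2.5283 bits.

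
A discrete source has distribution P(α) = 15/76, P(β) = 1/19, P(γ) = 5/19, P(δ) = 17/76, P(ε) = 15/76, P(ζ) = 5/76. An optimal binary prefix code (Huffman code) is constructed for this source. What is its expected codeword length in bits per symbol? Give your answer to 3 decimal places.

Repeatedly combine the two least-probable nodes; the expected code length is the sum of the merged weights.
merge 1/19 + 5/76 → 9/76
merge 9/76 + 15/76 → 6/19
merge 15/76 + 17/76 → 8/19
merge 5/19 + 6/19 → 11/19
merge 8/19 + 11/19 → 1
L = 9/76 + 6/19 + 8/19 + 11/19 + 1 = 185/76 ≈ 2.434 bits/symbol.

2.434 bits/symbol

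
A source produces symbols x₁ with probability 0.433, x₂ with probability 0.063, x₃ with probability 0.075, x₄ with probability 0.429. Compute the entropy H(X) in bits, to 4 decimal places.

H = −Σ pᵢ log₂ pᵢ.
−0.433·log₂(0.433) = 0.5229
−0.063·log₂(0.063) = 0.2513
−0.075·log₂(0.075) = 0.2803
−0.429·log₂(0.429) = 0.5238
Sum ≈ 1.5782 → 1.5782 bits.

1.5782 bits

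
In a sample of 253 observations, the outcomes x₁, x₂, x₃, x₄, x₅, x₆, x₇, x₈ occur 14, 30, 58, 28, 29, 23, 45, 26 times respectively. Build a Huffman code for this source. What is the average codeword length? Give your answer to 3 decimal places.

Probabilities are the counts divided by 253.
Repeatedly combine the two least-probable nodes; the expected code length is the sum of the merged weights.
merge 14/253 + 1/11 → 37/253
merge 26/253 + 28/253 → 54/253
merge 29/253 + 30/253 → 59/253
merge 37/253 + 45/253 → 82/253
merge 54/253 + 58/253 → 112/253
merge 59/253 + 82/253 → 141/253
merge 112/253 + 141/253 → 1
L = 37/253 + 54/253 + 59/253 + 82/253 + 112/253 + 141/253 + 1 = 738/253 ≈ 2.917 bits/symbol.

2.917 bits/symbol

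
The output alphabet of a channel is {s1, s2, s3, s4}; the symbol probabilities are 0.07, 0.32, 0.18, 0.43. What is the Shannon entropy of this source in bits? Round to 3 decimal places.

H = −Σ pᵢ log₂ pᵢ.
−0.07·log₂(0.07) = 0.2686
−0.32·log₂(0.32) = 0.5260
−0.18·log₂(0.18) = 0.4453
−0.43·log₂(0.43) = 0.5236
Sum ≈ 1.7635 → 1.763 bits.

1.763 bits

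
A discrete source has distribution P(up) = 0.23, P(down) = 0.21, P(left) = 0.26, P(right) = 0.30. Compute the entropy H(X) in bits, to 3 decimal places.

H = −Σ pᵢ log₂ pᵢ.
−0.23·log₂(0.23) = 0.4877
−0.21·log₂(0.21) = 0.4728
−0.26·log₂(0.26) = 0.5053
−0.30·log₂(0.30) = 0.5211
Sum ≈ 1.9869 → 1.987 bits.

1.987 bits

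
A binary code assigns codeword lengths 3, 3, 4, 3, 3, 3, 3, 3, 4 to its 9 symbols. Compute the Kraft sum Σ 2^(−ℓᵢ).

1

With common denominator 2^4 = 16: Σ 2^(−ℓᵢ) = 2/16 + 2/16 + 1/16 + 2/16 + 2/16 + 2/16 + 2/16 + 2/16 + 1/16 = 16/16 = 1.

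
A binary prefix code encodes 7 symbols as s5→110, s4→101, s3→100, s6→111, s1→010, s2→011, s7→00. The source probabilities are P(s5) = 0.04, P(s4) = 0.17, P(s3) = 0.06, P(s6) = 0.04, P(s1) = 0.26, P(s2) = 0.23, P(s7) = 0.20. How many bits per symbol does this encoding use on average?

2.8 bits/symbol

L̄ = Σ pᵢ·ℓᵢ = 0.04·3 + 0.17·3 + 0.06·3 + 0.04·3 + 0.26·3 + 0.23·3 + 0.20·2 = 2.8 bits/symbol.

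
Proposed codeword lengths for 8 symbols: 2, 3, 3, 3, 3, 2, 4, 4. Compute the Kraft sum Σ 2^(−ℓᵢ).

With common denominator 2^4 = 16: Σ 2^(−ℓᵢ) = 4/16 + 2/16 + 2/16 + 2/16 + 2/16 + 4/16 + 1/16 + 1/16 = 18/16 = 1.125.

1.125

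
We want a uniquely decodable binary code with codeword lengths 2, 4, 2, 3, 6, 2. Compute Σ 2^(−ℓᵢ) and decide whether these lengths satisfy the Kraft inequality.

With common denominator 2^6 = 64: Σ 2^(−ℓᵢ) = 16/64 + 4/64 + 16/64 + 8/64 + 1/64 + 16/64 = 61/64 = 0.953125.
Kraft's inequality requires Σ ≤ 1; here Σ = 0.953125 ≤ 1, so such a prefix code exists.

0.953125; yes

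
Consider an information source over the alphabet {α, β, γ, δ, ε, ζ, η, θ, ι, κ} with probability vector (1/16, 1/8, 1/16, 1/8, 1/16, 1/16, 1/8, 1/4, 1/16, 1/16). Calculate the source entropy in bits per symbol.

3.125 bits

Each probability is a power of 1/2, so log₂(1/p) is an integer.
H = Σ p·log₂(1/p) = 1/16·4 + 1/8·3 + 1/16·4 + 1/8·3 + 1/16·4 + 1/16·4 + 1/8·3 + 1/4·2 + 1/16·4 + 1/16·4 = 3.125 bits.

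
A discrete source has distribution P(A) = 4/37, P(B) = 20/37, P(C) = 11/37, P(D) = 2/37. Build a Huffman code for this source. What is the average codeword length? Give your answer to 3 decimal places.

Repeatedly combine the two least-probable nodes; the expected code length is the sum of the merged weights.
merge 2/37 + 4/37 → 6/37
merge 6/37 + 11/37 → 17/37
merge 17/37 + 20/37 → 1
L = 6/37 + 17/37 + 1 = 60/37 ≈ 1.622 bits/symbol.

1.622 bits/symbol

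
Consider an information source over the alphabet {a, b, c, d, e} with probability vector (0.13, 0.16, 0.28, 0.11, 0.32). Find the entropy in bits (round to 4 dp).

2.1962 bits

H = −Σ pᵢ log₂ pᵢ.
−0.13·log₂(0.13) = 0.3826
−0.16·log₂(0.16) = 0.4230
−0.28·log₂(0.28) = 0.5142
−0.11·log₂(0.11) = 0.3503
−0.32·log₂(0.32) = 0.5260
Sum ≈ 2.1962 → 2.1962 bits.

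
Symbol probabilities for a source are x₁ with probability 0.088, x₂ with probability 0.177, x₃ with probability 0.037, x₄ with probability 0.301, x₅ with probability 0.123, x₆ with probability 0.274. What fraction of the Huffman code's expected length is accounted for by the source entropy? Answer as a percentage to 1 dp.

98.3%

Entropy H = −Σ p log₂ p ≈ 2.3317 bits.
Huffman merges: 37/1000+11/125→1/8; 123/1000+1/8→31/125; 177/1000+31/125→17/40; 137/500+301/1000→23/40; 17/40+23/40→1. L = 2373/1000 ≈ 2.3730.
Efficiency = H/L = 2.3317/2.3730 = 98.3%.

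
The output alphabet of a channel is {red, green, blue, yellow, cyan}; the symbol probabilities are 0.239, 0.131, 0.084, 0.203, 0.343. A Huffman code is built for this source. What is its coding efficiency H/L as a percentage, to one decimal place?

Entropy H = −Σ p log₂ p ≈ 2.1743 bits.
Huffman merges: 21/250+131/1000→43/200; 203/1000+43/200→209/500; 239/1000+343/1000→291/500; 209/500+291/500→1. L = 443/200 ≈ 2.2150.
Efficiency = H/L = 2.1743/2.2150 = 98.2%.

98.2%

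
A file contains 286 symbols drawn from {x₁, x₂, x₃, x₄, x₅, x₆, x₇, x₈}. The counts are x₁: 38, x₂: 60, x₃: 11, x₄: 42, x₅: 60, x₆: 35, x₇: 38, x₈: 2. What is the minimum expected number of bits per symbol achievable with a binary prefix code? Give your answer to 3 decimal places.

2.794 bits/symbol

Probabilities are the counts divided by 286.
Repeatedly combine the two least-probable nodes; the expected code length is the sum of the merged weights.
merge 1/143 + 1/26 → 1/22
merge 1/22 + 35/286 → 24/143
merge 19/143 + 19/143 → 38/143
merge 21/143 + 24/143 → 45/143
merge 30/143 + 30/143 → 60/143
merge 38/143 + 45/143 → 83/143
merge 60/143 + 83/143 → 1
L = 1/22 + 24/143 + 38/143 + 45/143 + 60/143 + 83/143 + 1 = 799/286 ≈ 2.794 bits/symbol.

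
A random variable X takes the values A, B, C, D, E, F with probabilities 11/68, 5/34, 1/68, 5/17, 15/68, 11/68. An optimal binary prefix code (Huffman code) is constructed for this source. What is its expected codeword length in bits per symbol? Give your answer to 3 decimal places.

Repeatedly combine the two least-probable nodes; the expected code length is the sum of the merged weights.
merge 1/68 + 5/34 → 11/68
merge 11/68 + 11/68 → 11/34
merge 11/68 + 15/68 → 13/34
merge 5/17 + 11/34 → 21/34
merge 13/34 + 21/34 → 1
L = 11/68 + 11/34 + 13/34 + 21/34 + 1 = 169/68 ≈ 2.485 bits/symbol.

2.485 bits/symbol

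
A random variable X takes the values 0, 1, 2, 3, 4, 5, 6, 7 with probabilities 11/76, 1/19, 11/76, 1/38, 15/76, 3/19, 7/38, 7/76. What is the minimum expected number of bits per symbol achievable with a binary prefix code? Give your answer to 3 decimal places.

Repeatedly combine the two least-probable nodes; the expected code length is the sum of the merged weights.
merge 1/38 + 1/19 → 3/38
merge 3/38 + 7/76 → 13/76
merge 11/76 + 11/76 → 11/38
merge 3/19 + 13/76 → 25/76
merge 7/38 + 15/76 → 29/76
merge 11/38 + 25/76 → 47/76
merge 29/76 + 47/76 → 1
L = 3/38 + 13/76 + 11/38 + 25/76 + 29/76 + 47/76 + 1 = 109/38 ≈ 2.868 bits/symbol.

2.868 bits/symbol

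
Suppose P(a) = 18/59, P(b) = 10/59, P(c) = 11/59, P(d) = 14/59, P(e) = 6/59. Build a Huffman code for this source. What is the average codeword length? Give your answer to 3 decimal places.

2.271 bits/symbol

Repeatedly combine the two least-probable nodes; the expected code length is the sum of the merged weights.
merge 6/59 + 10/59 → 16/59
merge 11/59 + 14/59 → 25/59
merge 16/59 + 18/59 → 34/59
merge 25/59 + 34/59 → 1
L = 16/59 + 25/59 + 34/59 + 1 = 134/59 ≈ 2.271 bits/symbol.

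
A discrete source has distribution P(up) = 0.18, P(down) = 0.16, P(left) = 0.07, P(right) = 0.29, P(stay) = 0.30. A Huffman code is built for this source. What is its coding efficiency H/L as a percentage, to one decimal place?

Entropy H = −Σ p log₂ p ≈ 2.1759 bits.
Huffman merges: 7/100+4/25→23/100; 9/50+23/100→41/100; 29/100+3/10→59/100; 41/100+59/100→1. L = 223/100 ≈ 2.2300.
Efficiency = H/L = 2.1759/2.2300 = 97.6%.

97.6%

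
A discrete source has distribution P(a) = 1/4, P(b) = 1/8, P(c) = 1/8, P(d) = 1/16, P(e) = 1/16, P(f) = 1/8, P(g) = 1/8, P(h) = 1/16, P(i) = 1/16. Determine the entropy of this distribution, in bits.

3 bits

Each probability is a power of 1/2, so log₂(1/p) is an integer.
H = Σ p·log₂(1/p) = 1/4·2 + 1/8·3 + 1/8·3 + 1/16·4 + 1/16·4 + 1/8·3 + 1/8·3 + 1/16·4 + 1/16·4 = 3 bits.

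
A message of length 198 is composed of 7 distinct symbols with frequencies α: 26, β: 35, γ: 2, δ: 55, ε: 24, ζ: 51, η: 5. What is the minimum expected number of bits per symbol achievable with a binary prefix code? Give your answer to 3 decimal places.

2.480 bits/symbol

Probabilities are the counts divided by 198.
Repeatedly combine the two least-probable nodes; the expected code length is the sum of the merged weights.
merge 1/99 + 5/198 → 7/198
merge 7/198 + 4/33 → 31/198
merge 13/99 + 31/198 → 19/66
merge 35/198 + 17/66 → 43/99
merge 5/18 + 19/66 → 56/99
merge 43/99 + 56/99 → 1
L = 7/198 + 31/198 + 19/66 + 43/99 + 56/99 + 1 = 491/198 ≈ 2.480 bits/symbol.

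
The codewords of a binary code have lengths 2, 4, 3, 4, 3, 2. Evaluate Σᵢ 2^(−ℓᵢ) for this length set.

With common denominator 2^4 = 16: Σ 2^(−ℓᵢ) = 4/16 + 1/16 + 2/16 + 1/16 + 2/16 + 4/16 = 14/16 = 0.875.

0.875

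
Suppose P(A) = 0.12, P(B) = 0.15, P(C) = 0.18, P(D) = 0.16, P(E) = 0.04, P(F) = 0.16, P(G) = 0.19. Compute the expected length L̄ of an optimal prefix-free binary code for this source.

2.79 bits/symbol

Repeatedly combine the two least-probable nodes; the expected code length is the sum of the merged weights.
merge 1/25 + 3/25 → 4/25
merge 3/20 + 4/25 → 31/100
merge 4/25 + 4/25 → 8/25
merge 9/50 + 19/100 → 37/100
merge 31/100 + 8/25 → 63/100
merge 37/100 + 63/100 → 1
L = 4/25 + 31/100 + 8/25 + 37/100 + 63/100 + 1 = 279/100 = 2.79 bits/symbol.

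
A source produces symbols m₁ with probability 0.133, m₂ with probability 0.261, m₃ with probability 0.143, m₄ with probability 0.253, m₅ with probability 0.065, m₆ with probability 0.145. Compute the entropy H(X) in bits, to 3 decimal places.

2.456 bits

H = −Σ pᵢ log₂ pᵢ.
−0.133·log₂(0.133) = 0.3871
−0.261·log₂(0.261) = 0.5058
−0.143·log₂(0.143) = 0.4012
−0.253·log₂(0.253) = 0.5016
−0.065·log₂(0.065) = 0.2563
−0.145·log₂(0.145) = 0.4040
Sum ≈ 2.4560 → 2.456 bits.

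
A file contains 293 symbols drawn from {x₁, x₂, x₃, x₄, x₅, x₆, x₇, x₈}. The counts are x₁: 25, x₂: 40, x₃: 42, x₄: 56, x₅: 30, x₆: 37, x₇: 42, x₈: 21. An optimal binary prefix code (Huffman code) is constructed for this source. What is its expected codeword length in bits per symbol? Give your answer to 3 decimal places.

Probabilities are the counts divided by 293.
Repeatedly combine the two least-probable nodes; the expected code length is the sum of the merged weights.
merge 21/293 + 25/293 → 46/293
merge 30/293 + 37/293 → 67/293
merge 40/293 + 42/293 → 82/293
merge 42/293 + 46/293 → 88/293
merge 56/293 + 67/293 → 123/293
merge 82/293 + 88/293 → 170/293
merge 123/293 + 170/293 → 1
L = 46/293 + 67/293 + 82/293 + 88/293 + 123/293 + 170/293 + 1 = 869/293 ≈ 2.966 bits/symbol.

2.966 bits/symbol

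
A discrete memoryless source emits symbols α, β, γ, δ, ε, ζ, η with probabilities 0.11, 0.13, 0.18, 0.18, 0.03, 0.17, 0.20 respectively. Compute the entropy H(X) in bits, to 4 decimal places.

H = −Σ pᵢ log₂ pᵢ.
−0.11·log₂(0.11) = 0.3503
−0.13·log₂(0.13) = 0.3826
−0.18·log₂(0.18) = 0.4453
−0.18·log₂(0.18) = 0.4453
−0.03·log₂(0.03) = 0.1518
−0.17·log₂(0.17) = 0.4346
−0.20·log₂(0.20) = 0.4644
Sum ≈ 2.6743 → 2.6743 bits.

2.6743 bits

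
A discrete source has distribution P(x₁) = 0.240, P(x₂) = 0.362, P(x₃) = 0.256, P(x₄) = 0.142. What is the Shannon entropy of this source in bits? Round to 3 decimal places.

H = −Σ pᵢ log₂ pᵢ.
−0.240·log₂(0.240) = 0.4941
−0.362·log₂(0.362) = 0.5307
−0.256·log₂(0.256) = 0.5032
−0.142·log₂(0.142) = 0.3999
Sum ≈ 1.9279 → 1.928 bits.

1.928 bits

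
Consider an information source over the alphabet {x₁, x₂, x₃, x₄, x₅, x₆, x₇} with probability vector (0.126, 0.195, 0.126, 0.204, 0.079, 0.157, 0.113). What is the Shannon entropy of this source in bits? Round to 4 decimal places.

H = −Σ pᵢ log₂ pᵢ.
−0.126·log₂(0.126) = 0.3766
−0.195·log₂(0.195) = 0.4599
−0.126·log₂(0.126) = 0.3766
−0.204·log₂(0.204) = 0.4678
−0.079·log₂(0.079) = 0.2893
−0.157·log₂(0.157) = 0.4194
−0.113·log₂(0.113) = 0.3555
Sum ≈ 2.7450 → 2.7450 bits.

2.7450 bits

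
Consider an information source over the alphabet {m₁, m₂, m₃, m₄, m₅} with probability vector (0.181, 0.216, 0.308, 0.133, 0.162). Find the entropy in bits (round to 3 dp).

2.260 bits

H = −Σ pᵢ log₂ pᵢ.
−0.181·log₂(0.181) = 0.4463
−0.216·log₂(0.216) = 0.4776
−0.308·log₂(0.308) = 0.5233
−0.133·log₂(0.133) = 0.3871
−0.162·log₂(0.162) = 0.4254
Sum ≈ 2.2597 → 2.260 bits.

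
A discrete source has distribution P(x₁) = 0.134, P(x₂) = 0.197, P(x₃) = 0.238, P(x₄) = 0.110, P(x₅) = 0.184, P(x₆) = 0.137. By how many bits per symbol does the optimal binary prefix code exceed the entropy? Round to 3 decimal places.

Entropy H = −Σ p log₂ p ≈ 2.5357 bits.
Huffman merges: 11/100+67/500→61/250; 137/1000+23/125→321/1000; 197/1000+119/500→87/200; 61/250+321/1000→113/200; 87/200+113/200→1. L = 513/200 ≈ 2.5650.
L − H = 2.5650 − 2.5357 = 0.029 bits.

0.029 bits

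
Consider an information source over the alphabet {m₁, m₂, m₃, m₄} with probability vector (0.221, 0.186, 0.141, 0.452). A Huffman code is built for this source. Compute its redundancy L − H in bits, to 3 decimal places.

Entropy H = −Σ p log₂ p ≈ 1.8490 bits.
Huffman merges: 141/1000+93/500→327/1000; 221/1000+327/1000→137/250; 113/250+137/250→1. L = 15/8 ≈ 1.8750.
L − H = 1.8750 − 1.8490 = 0.026 bits.

0.026 bits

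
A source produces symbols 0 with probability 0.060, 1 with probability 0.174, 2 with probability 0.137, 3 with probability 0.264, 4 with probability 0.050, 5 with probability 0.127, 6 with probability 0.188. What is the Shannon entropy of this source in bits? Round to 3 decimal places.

H = −Σ pᵢ log₂ pᵢ.
−0.060·log₂(0.060) = 0.2435
−0.174·log₂(0.174) = 0.4390
−0.137·log₂(0.137) = 0.3929
−0.264·log₂(0.264) = 0.5072
−0.050·log₂(0.050) = 0.2161
−0.127·log₂(0.127) = 0.3781
−0.188·log₂(0.188) = 0.4533
Sum ≈ 2.6301 → 2.630 bits.

2.630 bits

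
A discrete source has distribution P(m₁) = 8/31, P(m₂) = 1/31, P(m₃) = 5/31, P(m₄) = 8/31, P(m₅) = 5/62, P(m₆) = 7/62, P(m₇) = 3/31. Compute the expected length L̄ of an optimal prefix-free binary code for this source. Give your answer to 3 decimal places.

Repeatedly combine the two least-probable nodes; the expected code length is the sum of the merged weights.
merge 1/31 + 5/62 → 7/62
merge 3/31 + 7/62 → 13/62
merge 7/62 + 5/31 → 17/62
merge 13/62 + 8/31 → 29/62
merge 8/31 + 17/62 → 33/62
merge 29/62 + 33/62 → 1
L = 7/62 + 13/62 + 17/62 + 29/62 + 33/62 + 1 = 161/62 ≈ 2.597 bits/symbol.

2.597 bits/symbol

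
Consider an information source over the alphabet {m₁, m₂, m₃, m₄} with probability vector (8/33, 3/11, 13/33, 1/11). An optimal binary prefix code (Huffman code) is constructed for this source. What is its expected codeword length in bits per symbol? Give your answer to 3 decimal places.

1.939 bits/symbol

Repeatedly combine the two least-probable nodes; the expected code length is the sum of the merged weights.
merge 1/11 + 8/33 → 1/3
merge 3/11 + 1/3 → 20/33
merge 13/33 + 20/33 → 1
L = 1/3 + 20/33 + 1 = 64/33 ≈ 1.939 bits/symbol.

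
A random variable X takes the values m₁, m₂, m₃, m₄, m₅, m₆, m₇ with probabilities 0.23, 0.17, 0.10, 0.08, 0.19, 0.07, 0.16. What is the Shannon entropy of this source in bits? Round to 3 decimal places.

H = −Σ pᵢ log₂ pᵢ.
−0.23·log₂(0.23) = 0.4877
−0.17·log₂(0.17) = 0.4346
−0.10·log₂(0.10) = 0.3322
−0.08·log₂(0.08) = 0.2915
−0.19·log₂(0.19) = 0.4552
−0.07·log₂(0.07) = 0.2686
−0.16·log₂(0.16) = 0.4230
Sum ≈ 2.6928 → 2.693 bits.

2.693 bits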